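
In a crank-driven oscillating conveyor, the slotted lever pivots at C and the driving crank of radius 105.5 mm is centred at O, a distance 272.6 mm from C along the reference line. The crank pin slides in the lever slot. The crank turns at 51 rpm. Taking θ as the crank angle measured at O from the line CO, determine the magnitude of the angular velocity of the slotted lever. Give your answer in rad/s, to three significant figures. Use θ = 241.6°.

0.234

ω = 5.341 rad/s (from 51 rpm).
Crank pin A relative to C: A = (d + r cosθ, r sinθ); lever angle φ = atan2(r sinθ, d + r cosθ).
Differentiating tanφ: φ̇ = rω(d cosθ + r)/(d² + r² + 2dr cosθ).
d² + r² + 2dr cosθ = |CA|² = 0.0580838 m²;  d cosθ + r = -0.024155 m.
|ω_lever| = |0.1055·5.341·-0.024155| / 0.0580838 = 0.23432 rad/s.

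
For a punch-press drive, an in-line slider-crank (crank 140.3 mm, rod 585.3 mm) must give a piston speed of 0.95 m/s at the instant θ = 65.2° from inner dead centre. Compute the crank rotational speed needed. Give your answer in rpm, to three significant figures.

64.6

For an in-line slider-crank, |v_piston| = rω|sinθ|·[1 + r cosθ/√(L² − r² sin²θ)].
With r = 0.1403 m, L = 0.5853 m, θ = 65.2°: the bracketed kinematic factor |dx/dθ| = 0.14048 m.
ω = v/|dx/dθ| = 0.95/0.14048 = 6.7625 rad/s.
N = 60ω/(2π) = 64.577 rpm.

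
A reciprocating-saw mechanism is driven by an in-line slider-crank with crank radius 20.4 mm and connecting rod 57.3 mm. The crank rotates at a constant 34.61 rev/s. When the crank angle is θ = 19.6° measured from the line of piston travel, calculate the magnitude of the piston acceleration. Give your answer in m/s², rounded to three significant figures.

1180

ω = 2π·34.6 = 217.5 rad/s
x(θ) = r cosθ + √(L² − r² sin²θ); with ω constant, a = ω²·d²x/dθ².
d²x/dθ² = −r cosθ − r²(cos2θ)/√u − r⁴ sin²2θ/(4u^{3/2}),  u = L² − r² sin²θ = 0.00323646 m².
Substituting r = 0.0204 m, L = 0.0573 m, θ = 19.6°: d²x/dθ² = -0.024981 m.
a = ω²·d²x/dθ² = (217.5)²·(-0.024981) = -1181.3 m/s²;  |a| = 1181.3 m/s².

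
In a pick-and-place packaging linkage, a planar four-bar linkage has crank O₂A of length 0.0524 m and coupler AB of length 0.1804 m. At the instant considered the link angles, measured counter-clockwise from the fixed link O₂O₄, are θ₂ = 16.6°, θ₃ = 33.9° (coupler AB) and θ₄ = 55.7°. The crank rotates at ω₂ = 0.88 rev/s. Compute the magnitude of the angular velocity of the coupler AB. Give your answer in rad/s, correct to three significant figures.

2.73

ω₂ = 5.529 rad/s (from 0.88 rev/s).
Differentiating the loop-closure r₂e^{iθ₂}+r₃e^{iθ₃}=r₁+r₄e^{iθ₄} gives r₂ω₂e^{iθ₂}+r₃ω₃e^{iθ₃}=r₄ω₄e^{iθ₄}.
Eliminating the other unknown: ω₃ = r₂ω₂ sin(θ₄−θ₂) / [r₃ sin(θ₃−θ₄)].
Numerator sine = +0.63068; denominator sine = -0.37137.
Result = 0.0524·5.529·(+0.63068) / (0.1804·(-0.37137)) = -2.7275 rad/s; magnitude 2.7275 rad/s.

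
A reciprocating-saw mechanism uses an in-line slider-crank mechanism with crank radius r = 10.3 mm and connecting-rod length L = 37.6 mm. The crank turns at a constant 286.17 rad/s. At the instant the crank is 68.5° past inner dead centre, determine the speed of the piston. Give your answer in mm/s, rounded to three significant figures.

ω = 286.2 rad/s
For an in-line slider-crank, x = r cosθ + √(L² − r² sin²θ), so v = −rω sinθ·[1 + r cosθ/√(L² − r² sin²θ)].
With r = 0.0103 m, L = 0.0376 m, θ = 68.5°: √(L² − r² sin²θ) = 0.036358 m.
v = −0.0103·286.2·0.93042·[1 + 0.0103·0.36650/0.036358] = -3.0272 m/s.
|v| = 3.0272 m/s = 3027.2 mm/s.

3030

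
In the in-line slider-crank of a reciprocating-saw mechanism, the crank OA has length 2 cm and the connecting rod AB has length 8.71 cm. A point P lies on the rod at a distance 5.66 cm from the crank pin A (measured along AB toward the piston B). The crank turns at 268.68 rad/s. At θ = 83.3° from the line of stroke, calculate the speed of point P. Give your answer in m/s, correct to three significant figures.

ω = 268.7 rad/s.  Crank-pin speed |V_A| = rω = 5.3736 m/s, perpendicular to OA.
Rod angle: sinφ = −(r/L) sinθ ⇒ φ = -13.182°; ω_rod = −rω cosθ/√(L²−r²sin²θ) = -7.3928 rad/s.
V_P = V_A + ω_rod × AP, with AP = 0.0566 m along the rod.
Components: V_Px = −rω sinθ − a·ω_rod·sinφ = -5.4323 m/s;  V_Py = rω cosθ + a·ω_rod·cosφ = +0.21954 m/s.
|V_P| = √(V_Px² + V_Py²) = 5.4368 m/s.

5.44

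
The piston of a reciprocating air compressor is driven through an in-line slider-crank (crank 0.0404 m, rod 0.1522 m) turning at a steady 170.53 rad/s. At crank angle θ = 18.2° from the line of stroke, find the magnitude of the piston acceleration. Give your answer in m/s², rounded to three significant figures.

1370

ω = 170.5 rad/s
x(θ) = r cosθ + √(L² − r² sin²θ); with ω constant, a = ω²·d²x/dθ².
d²x/dθ² = −r cosθ − r²(cos2θ)/√u − r⁴ sin²2θ/(4u^{3/2}),  u = L² − r² sin²θ = 0.0230056 m².
Substituting r = 0.0404 m, L = 0.1522 m, θ = 18.2°: d²x/dθ² = -0.047107 m.
a = ω²·d²x/dθ² = (170.5)²·(-0.047107) = -1369.9 m/s²;  |a| = 1369.9 m/s².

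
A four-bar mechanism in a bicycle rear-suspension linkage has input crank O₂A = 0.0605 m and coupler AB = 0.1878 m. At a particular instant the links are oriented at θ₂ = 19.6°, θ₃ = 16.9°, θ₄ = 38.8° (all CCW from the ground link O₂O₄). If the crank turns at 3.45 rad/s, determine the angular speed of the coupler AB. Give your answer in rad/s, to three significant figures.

0.980

ω₂ = 3.45 rad/s
Differentiating the loop-closure r₂e^{iθ₂}+r₃e^{iθ₃}=r₁+r₄e^{iθ₄} gives r₂ω₂e^{iθ₂}+r₃ω₃e^{iθ₃}=r₄ω₄e^{iθ₄}.
Eliminating the other unknown: ω₃ = r₂ω₂ sin(θ₄−θ₂) / [r₃ sin(θ₃−θ₄)].
Numerator sine = +0.32887; denominator sine = -0.37299.
Result = 0.0605·3.45·(+0.32887) / (0.1878·(-0.37299)) = -0.97995 rad/s; magnitude 0.97995 rad/s.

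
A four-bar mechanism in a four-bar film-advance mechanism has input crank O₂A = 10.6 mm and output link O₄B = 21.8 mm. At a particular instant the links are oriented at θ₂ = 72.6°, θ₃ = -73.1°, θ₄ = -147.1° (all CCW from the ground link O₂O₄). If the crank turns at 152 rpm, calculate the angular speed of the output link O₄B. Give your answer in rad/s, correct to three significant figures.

ω₂ = 15.92 rad/s (from 152 rpm).
Differentiating the loop-closure r₂e^{iθ₂}+r₃e^{iθ₃}=r₁+r₄e^{iθ₄} gives r₂ω₂e^{iθ₂}+r₃ω₃e^{iθ₃}=r₄ω₄e^{iθ₄}.
Eliminating the other unknown: ω₄ = r₂ω₂ sin(θ₂−θ₃) / [r₄ sin(θ₄−θ₃)].
Numerator sine = +0.56353; denominator sine = -0.96126.
Result = 0.0106·15.92·(+0.56353) / (0.0218·(-0.96126)) = -4.5373 rad/s; magnitude 4.5373 rad/s.

4.54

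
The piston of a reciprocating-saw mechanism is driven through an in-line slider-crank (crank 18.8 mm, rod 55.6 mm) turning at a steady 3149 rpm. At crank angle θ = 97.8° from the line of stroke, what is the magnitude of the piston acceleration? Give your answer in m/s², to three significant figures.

982

ω = 2π·3149/60 = 329.8 rad/s
x(θ) = r cosθ + √(L² − r² sin²θ); with ω constant, a = ω²·d²x/dθ².
d²x/dθ² = −r cosθ − r²(cos2θ)/√u − r⁴ sin²2θ/(4u^{3/2}),  u = L² − r² sin²θ = 0.00274443 m².
Substituting r = 0.0188 m, L = 0.0556 m, θ = 97.8°: d²x/dθ² = +0.0090339 m.
a = ω²·d²x/dθ² = (329.8)²·(+0.0090339) = +982.37 m/s²;  |a| = 982.37 m/s².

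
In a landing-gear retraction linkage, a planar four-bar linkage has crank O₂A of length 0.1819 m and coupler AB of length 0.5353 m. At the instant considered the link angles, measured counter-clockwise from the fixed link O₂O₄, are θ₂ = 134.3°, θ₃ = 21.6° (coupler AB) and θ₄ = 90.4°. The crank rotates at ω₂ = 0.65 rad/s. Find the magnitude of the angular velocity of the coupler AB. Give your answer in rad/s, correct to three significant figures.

ω₂ = 0.65 rad/s
Differentiating the loop-closure r₂e^{iθ₂}+r₃e^{iθ₃}=r₁+r₄e^{iθ₄} gives r₂ω₂e^{iθ₂}+r₃ω₃e^{iθ₃}=r₄ω₄e^{iθ₄}.
Eliminating the other unknown: ω₃ = r₂ω₂ sin(θ₄−θ₂) / [r₃ sin(θ₃−θ₄)].
Numerator sine = -0.69340; denominator sine = -0.93232.
Result = 0.1819·0.65·(-0.69340) / (0.5353·(-0.93232)) = +0.16427 rad/s; magnitude 0.16427 rad/s.

0.164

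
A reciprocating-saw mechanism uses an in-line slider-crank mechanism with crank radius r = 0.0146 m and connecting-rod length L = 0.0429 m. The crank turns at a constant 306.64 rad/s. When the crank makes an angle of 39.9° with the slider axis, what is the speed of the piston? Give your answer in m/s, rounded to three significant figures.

ω = 306.6 rad/s
For an in-line slider-crank, x = r cosθ + √(L² − r² sin²θ), so v = −rω sinθ·[1 + r cosθ/√(L² − r² sin²θ)].
With r = 0.0146 m, L = 0.0429 m, θ = 39.9°: √(L² − r² sin²θ) = 0.041865 m.
v = −0.0146·306.6·0.64145·[1 + 0.0146·0.76717/0.041865] = -3.64 m/s.
|v| = 3.64 m/s.

3.64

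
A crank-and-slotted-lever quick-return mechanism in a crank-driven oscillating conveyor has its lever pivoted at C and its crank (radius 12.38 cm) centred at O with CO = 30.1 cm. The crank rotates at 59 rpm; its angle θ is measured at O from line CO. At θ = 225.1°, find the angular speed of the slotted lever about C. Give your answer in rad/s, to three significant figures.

1.27

ω = 6.178 rad/s (from 59 rpm).
Crank pin A relative to C: A = (d + r cosθ, r sinθ); lever angle φ = atan2(r sinθ, d + r cosθ).
Differentiating tanφ: φ̇ = rω(d cosθ + r)/(d² + r² + 2dr cosθ).
d² + r² + 2dr cosθ = |CA|² = 0.0533205 m²;  d cosθ + r = -0.088667 m.
|ω_lever| = |0.1238·6.178·-0.088667| / 0.0533205 = 1.272 rad/s.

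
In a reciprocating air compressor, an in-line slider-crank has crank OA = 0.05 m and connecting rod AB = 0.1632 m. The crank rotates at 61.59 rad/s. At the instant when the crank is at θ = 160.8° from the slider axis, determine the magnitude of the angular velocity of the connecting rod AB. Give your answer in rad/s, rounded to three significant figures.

ω = 61.59 rad/s
The rod makes angle φ with the slider axis where L sinφ = r sinθ; differentiating, L cosφ·φ̇ = r ω cosθ.
L cosφ = √(L² − r² sin²θ) = 0.16237 m.
|ω_rod| = r ω |cosθ| / √(L² − r² sin²θ) = 0.05·61.59·0.94438/0.16237 = 17.911 rad/s.

17.9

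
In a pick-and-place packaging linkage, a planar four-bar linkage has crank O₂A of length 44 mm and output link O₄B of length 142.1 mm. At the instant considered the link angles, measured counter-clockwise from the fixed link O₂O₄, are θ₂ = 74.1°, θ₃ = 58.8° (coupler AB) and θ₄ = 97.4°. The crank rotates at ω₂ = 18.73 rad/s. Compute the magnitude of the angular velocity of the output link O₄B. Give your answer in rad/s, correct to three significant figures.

2.45

ω₂ = 18.73 rad/s
Differentiating the loop-closure r₂e^{iθ₂}+r₃e^{iθ₃}=r₁+r₄e^{iθ₄} gives r₂ω₂e^{iθ₂}+r₃ω₃e^{iθ₃}=r₄ω₄e^{iθ₄}.
Eliminating the other unknown: ω₄ = r₂ω₂ sin(θ₂−θ₃) / [r₄ sin(θ₄−θ₃)].
Numerator sine = +0.26387; denominator sine = +0.62388.
Result = 0.044·18.73·(+0.26387) / (0.1421·(+0.62388)) = +2.453 rad/s; magnitude 2.453 rad/s.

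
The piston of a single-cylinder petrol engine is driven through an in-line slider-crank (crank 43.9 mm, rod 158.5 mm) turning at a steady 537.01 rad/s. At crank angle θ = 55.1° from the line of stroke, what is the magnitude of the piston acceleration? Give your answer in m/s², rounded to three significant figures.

6060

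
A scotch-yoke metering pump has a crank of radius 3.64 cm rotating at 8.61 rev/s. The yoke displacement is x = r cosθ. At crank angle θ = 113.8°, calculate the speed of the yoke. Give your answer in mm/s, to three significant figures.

1800

ω = 54.1 rad/s (from 8.61 rev/s).
x = r cosθ ⇒ ẋ = −rω sinθ.
|v| = rω|sinθ| = 0.0364·54.1·|sin 113.8°| = 1.8017 m/s = 1801.7 mm/s.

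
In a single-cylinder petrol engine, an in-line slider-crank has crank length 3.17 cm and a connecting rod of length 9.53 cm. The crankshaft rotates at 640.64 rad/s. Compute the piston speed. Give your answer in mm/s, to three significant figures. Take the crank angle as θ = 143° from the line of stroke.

8910

ω = 640.6 rad/s
For an in-line slider-crank, x = r cosθ + √(L² − r² sin²θ), so v = −rω sinθ·[1 + r cosθ/√(L² − r² sin²θ)].
With r = 0.0317 m, L = 0.0953 m, θ = 143°: √(L² − r² sin²θ) = 0.093371 m.
v = −0.0317·640.6·0.60182·[1 + 0.0317·-0.79864/0.093371] = -8.908 m/s.
|v| = 8.908 m/s = 8908 mm/s.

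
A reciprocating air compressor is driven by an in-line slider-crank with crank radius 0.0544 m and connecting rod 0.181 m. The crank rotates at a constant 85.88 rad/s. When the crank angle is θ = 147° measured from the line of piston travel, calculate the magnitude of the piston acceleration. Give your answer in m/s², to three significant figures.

ω = 85.88 rad/s
x(θ) = r cosθ + √(L² − r² sin²θ); with ω constant, a = ω²·d²x/dθ².
d²x/dθ² = −r cosθ − r²(cos2θ)/√u − r⁴ sin²2θ/(4u^{3/2}),  u = L² − r² sin²θ = 0.0318832 m².
Substituting r = 0.0544 m, L = 0.181 m, θ = 147°: d²x/dθ² = +0.038562 m.
a = ω²·d²x/dθ² = (85.88)²·(+0.038562) = +284.41 m/s²;  |a| = 284.41 m/s².

284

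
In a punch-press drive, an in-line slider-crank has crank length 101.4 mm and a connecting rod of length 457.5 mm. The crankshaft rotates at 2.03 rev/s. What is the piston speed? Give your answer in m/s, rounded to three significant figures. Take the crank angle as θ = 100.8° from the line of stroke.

1.22

ω = 2π·2.03 = 12.75 rad/s
For an in-line slider-crank, x = r cosθ + √(L² − r² sin²θ), so v = −rω sinθ·[1 + r cosθ/√(L² − r² sin²θ)].
With r = 0.1014 m, L = 0.4575 m, θ = 100.8°: √(L² − r² sin²θ) = 0.44653 m.
v = −0.1014·12.75·0.98229·[1 + 0.1014·-0.18738/0.44653] = -1.2164 m/s.
|v| = 1.2164 m/s.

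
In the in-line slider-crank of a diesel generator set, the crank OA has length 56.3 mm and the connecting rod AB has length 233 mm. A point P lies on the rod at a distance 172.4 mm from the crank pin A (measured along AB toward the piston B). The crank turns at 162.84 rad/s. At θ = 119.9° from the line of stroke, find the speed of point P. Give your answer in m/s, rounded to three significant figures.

ω = 162.8 rad/s.  Crank-pin speed |V_A| = rω = 9.1679 m/s, perpendicular to OA.
Rod angle: sinφ = −(r/L) sinθ ⇒ φ = -12.091°; ω_rod = −rω cosθ/√(L²−r²sin²θ) = +20.059 rad/s.
V_P = V_A + ω_rod × AP, with AP = 0.1724 m along the rod.
Components: V_Px = −rω sinθ − a·ω_rod·sinφ = -7.2232 m/s;  V_Py = rω cosθ + a·ω_rod·cosφ = -1.1886 m/s.
|V_P| = √(V_Px² + V_Py²) = 7.3204 m/s.

7.32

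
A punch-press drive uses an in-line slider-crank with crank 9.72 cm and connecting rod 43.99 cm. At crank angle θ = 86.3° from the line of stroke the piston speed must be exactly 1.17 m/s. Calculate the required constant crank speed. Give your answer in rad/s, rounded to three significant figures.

For an in-line slider-crank, |v_piston| = rω|sinθ|·[1 + r cosθ/√(L² − r² sin²θ)].
With r = 0.0972 m, L = 0.4399 m, θ = 86.3°: the bracketed kinematic factor |dx/dθ| = 0.098415 m.
ω = v/|dx/dθ| = 1.17/0.098415 = 11.888 rad/s.

11.9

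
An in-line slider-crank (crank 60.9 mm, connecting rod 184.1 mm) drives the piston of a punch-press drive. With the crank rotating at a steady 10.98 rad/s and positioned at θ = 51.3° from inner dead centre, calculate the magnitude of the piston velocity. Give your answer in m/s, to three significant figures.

ω = 10.98 rad/s
For an in-line slider-crank, x = r cosθ + √(L² − r² sin²θ), so v = −rω sinθ·[1 + r cosθ/√(L² − r² sin²θ)].
With r = 0.0609 m, L = 0.1841 m, θ = 51.3°: √(L² − r² sin²θ) = 0.17786 m.
v = −0.0609·10.98·0.78043·[1 + 0.0609·0.62524/0.17786] = -0.63358 m/s.
|v| = 0.63358 m/s.

0.634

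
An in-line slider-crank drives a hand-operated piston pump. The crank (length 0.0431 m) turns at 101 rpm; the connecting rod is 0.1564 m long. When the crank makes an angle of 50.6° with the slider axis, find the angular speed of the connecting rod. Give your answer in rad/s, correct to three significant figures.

ω = 10.58 rad/s (converted from 101 rpm).
The rod makes angle φ with the slider axis where L sinφ = r sinθ; differentiating, L cosφ·φ̇ = r ω cosθ.
L cosφ = √(L² − r² sin²θ) = 0.15281 m.
|ω_rod| = r ω |cosθ| / √(L² − r² sin²θ) = 0.0431·10.58·0.63473/0.15281 = 1.8935 rad/s.

1.89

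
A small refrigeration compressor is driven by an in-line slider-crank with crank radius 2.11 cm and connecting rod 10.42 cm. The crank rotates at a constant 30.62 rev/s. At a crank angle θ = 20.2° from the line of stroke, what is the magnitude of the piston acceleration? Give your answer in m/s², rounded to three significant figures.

ω = 2π·30.6 = 192.4 rad/s
x(θ) = r cosθ + √(L² − r² sin²θ); with ω constant, a = ω²·d²x/dθ².
d²x/dθ² = −r cosθ − r²(cos2θ)/√u − r⁴ sin²2θ/(4u^{3/2}),  u = L² − r² sin²θ = 0.0108046 m².
Substituting r = 0.0211 m, L = 0.1042 m, θ = 20.2°: d²x/dθ² = -0.023083 m.
a = ω²·d²x/dθ² = (192.4)²·(-0.023083) = -854.38 m/s²;  |a| = 854.38 m/s².

854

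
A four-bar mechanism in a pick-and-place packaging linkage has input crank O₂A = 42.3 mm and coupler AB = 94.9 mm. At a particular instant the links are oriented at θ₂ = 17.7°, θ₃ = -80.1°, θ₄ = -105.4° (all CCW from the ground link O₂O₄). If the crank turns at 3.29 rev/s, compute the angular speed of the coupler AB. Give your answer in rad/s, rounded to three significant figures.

ω₂ = 20.67 rad/s (from 3.29 rev/s).
Differentiating the loop-closure r₂e^{iθ₂}+r₃e^{iθ₃}=r₁+r₄e^{iθ₄} gives r₂ω₂e^{iθ₂}+r₃ω₃e^{iθ₃}=r₄ω₄e^{iθ₄}.
Eliminating the other unknown: ω₃ = r₂ω₂ sin(θ₄−θ₂) / [r₃ sin(θ₃−θ₄)].
Numerator sine = -0.83772; denominator sine = +0.42736.
Result = 0.0423·20.67·(-0.83772) / (0.0949·(+0.42736)) = -18.062 rad/s; magnitude 18.062 rad/s.

18.1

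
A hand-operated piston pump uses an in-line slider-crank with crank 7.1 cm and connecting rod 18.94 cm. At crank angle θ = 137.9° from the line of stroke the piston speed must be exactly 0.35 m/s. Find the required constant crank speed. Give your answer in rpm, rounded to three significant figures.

98.5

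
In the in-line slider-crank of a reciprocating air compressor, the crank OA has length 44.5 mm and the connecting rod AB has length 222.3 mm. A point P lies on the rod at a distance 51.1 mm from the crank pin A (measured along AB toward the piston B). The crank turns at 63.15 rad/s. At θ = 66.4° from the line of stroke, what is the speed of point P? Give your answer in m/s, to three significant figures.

2.76

ω = 63.15 rad/s.  Crank-pin speed |V_A| = rω = 2.8102 m/s, perpendicular to OA.
Rod angle: sinφ = −(r/L) sinθ ⇒ φ = -10.570°; ω_rod = −rω cosθ/√(L²−r²sin²θ) = -5.1483 rad/s.
V_P = V_A + ω_rod × AP, with AP = 0.0511 m along the rod.
Components: V_Px = −rω sinθ − a·ω_rod·sinφ = -2.6234 m/s;  V_Py = rω cosθ + a·ω_rod·cosφ = +0.86644 m/s.
|V_P| = √(V_Px² + V_Py²) = 2.7628 m/s.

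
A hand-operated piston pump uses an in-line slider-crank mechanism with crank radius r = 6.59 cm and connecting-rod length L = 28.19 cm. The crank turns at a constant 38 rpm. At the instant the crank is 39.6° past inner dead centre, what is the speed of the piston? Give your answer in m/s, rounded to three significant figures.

0.198

ω = 2π·38/60 = 3.979 rad/s
For an in-line slider-crank, x = r cosθ + √(L² − r² sin²θ), so v = −rω sinθ·[1 + r cosθ/√(L² − r² sin²θ)].
With r = 0.0659 m, L = 0.2819 m, θ = 39.6°: √(L² − r² sin²θ) = 0.27875 m.
v = −0.0659·3.979·0.63742·[1 + 0.0659·0.77051/0.27875] = -0.19761 m/s.
|v| = 0.19761 m/s.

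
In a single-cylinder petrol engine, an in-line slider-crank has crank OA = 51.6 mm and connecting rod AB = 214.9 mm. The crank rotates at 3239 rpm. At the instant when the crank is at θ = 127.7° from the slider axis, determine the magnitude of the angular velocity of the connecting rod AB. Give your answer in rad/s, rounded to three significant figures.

50.7

ω = 339.2 rad/s (converted from 3239 rpm).
The rod makes angle φ with the slider axis where L sinφ = r sinθ; differentiating, L cosφ·φ̇ = r ω cosθ.
L cosφ = √(L² − r² sin²θ) = 0.21099 m.
|ω_rod| = r ω |cosθ| / √(L² − r² sin²θ) = 0.0516·339.2·0.61153/0.21099 = 50.728 rad/s.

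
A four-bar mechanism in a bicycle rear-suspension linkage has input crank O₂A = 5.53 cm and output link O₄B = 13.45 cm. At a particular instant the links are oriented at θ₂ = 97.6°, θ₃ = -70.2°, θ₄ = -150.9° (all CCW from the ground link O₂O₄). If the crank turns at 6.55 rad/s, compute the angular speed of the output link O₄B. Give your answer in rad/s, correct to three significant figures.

ω₂ = 6.55 rad/s
Differentiating the loop-closure r₂e^{iθ₂}+r₃e^{iθ₃}=r₁+r₄e^{iθ₄} gives r₂ω₂e^{iθ₂}+r₃ω₃e^{iθ₃}=r₄ω₄e^{iθ₄}.
Eliminating the other unknown: ω₄ = r₂ω₂ sin(θ₂−θ₃) / [r₄ sin(θ₄−θ₃)].
Numerator sine = +0.21132; denominator sine = -0.98686.
Result = 0.0553·6.55·(+0.21132) / (0.1345·(-0.98686)) = -0.57669 rad/s; magnitude 0.57669 rad/s.

0.577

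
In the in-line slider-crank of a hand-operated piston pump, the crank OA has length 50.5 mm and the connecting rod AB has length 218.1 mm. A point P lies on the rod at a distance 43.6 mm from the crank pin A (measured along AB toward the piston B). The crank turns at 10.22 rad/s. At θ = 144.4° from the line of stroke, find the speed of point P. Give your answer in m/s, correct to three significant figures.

0.443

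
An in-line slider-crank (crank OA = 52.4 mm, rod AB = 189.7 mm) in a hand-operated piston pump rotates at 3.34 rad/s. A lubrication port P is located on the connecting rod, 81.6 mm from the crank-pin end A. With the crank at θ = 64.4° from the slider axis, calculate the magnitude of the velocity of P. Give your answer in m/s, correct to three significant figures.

0.172

ω = 3.34 rad/s.  Crank-pin speed |V_A| = rω = 0.17502 m/s, perpendicular to OA.
Rod angle: sinφ = −(r/L) sinθ ⇒ φ = -14.425°; ω_rod = −rω cosθ/√(L²−r²sin²θ) = -0.41162 rad/s.
V_P = V_A + ω_rod × AP, with AP = 0.0816 m along the rod.
Components: V_Px = −rω sinθ − a·ω_rod·sinφ = -0.1662 m/s;  V_Py = rω cosθ + a·ω_rod·cosφ = +0.043093 m/s.
|V_P| = √(V_Px² + V_Py²) = 0.1717 m/s.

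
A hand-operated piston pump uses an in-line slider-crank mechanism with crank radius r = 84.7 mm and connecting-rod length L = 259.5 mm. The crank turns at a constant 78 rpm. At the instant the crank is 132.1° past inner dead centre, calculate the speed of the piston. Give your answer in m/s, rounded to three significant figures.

ω = 2π·78/60 = 8.168 rad/s
For an in-line slider-crank, x = r cosθ + √(L² − r² sin²θ), so v = −rω sinθ·[1 + r cosθ/√(L² − r² sin²θ)].
With r = 0.0847 m, L = 0.2595 m, θ = 132.1°: √(L² − r² sin²θ) = 0.25178 m.
v = −0.0847·8.168·0.74198·[1 + 0.0847·-0.67043/0.25178] = -0.39755 m/s.
|v| = 0.39755 m/s.

0.398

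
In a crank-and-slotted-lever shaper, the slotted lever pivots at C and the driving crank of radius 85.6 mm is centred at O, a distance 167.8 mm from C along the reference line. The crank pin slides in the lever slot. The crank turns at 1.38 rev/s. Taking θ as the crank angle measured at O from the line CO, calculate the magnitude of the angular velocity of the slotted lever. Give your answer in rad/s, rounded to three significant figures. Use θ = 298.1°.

2.49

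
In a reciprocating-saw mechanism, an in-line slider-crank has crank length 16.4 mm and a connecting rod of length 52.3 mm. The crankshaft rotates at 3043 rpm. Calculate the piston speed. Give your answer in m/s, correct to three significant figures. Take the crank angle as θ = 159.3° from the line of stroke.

1.30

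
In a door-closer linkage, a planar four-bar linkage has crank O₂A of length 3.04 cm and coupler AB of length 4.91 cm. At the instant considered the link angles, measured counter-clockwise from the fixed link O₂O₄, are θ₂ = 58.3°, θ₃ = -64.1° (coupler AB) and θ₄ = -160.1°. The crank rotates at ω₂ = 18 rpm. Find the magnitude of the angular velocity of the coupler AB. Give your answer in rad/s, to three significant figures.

0.729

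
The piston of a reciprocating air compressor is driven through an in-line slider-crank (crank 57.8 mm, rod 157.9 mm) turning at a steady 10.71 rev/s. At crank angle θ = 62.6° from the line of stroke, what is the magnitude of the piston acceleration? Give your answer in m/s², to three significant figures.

64.6

ω = 2π·10.7 = 67.29 rad/s
x(θ) = r cosθ + √(L² − r² sin²θ); with ω constant, a = ω²·d²x/dθ².
d²x/dθ² = −r cosθ − r²(cos2θ)/√u − r⁴ sin²2θ/(4u^{3/2}),  u = L² − r² sin²θ = 0.0222991 m².
Substituting r = 0.0578 m, L = 0.1579 m, θ = 62.6°: d²x/dθ² = -0.014263 m.
a = ω²·d²x/dθ² = (67.29)²·(-0.014263) = -64.587 m/s²;  |a| = 64.587 m/s².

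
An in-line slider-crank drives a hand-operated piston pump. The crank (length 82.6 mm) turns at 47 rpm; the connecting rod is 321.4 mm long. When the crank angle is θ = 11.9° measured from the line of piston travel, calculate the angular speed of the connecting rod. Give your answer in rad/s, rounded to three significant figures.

1.24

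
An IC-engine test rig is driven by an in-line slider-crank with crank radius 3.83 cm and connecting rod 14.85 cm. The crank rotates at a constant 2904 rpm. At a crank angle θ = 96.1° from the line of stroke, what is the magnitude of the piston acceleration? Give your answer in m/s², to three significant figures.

ω = 2π·2904/60 = 304.1 rad/s
x(θ) = r cosθ + √(L² − r² sin²θ); with ω constant, a = ω²·d²x/dθ².
d²x/dθ² = −r cosθ − r²(cos2θ)/√u − r⁴ sin²2θ/(4u^{3/2}),  u = L² − r² sin²θ = 0.0206019 m².
Substituting r = 0.0383 m, L = 0.1485 m, θ = 96.1°: d²x/dθ² = +0.014051 m.
a = ω²·d²x/dθ² = (304.1)²·(+0.014051) = +1299.4 m/s²;  |a| = 1299.4 m/s².

1300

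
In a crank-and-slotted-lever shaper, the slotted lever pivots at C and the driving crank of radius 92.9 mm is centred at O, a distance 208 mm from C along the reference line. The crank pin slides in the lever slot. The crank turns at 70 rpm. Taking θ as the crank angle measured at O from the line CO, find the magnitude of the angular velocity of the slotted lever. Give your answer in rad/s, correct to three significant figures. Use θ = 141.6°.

2.21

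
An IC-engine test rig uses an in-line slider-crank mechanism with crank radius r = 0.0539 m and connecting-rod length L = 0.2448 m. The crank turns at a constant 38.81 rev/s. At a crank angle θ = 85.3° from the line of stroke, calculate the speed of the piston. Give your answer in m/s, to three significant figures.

13.3

ω = 2π·38.8 = 243.9 rad/s
For an in-line slider-crank, x = r cosθ + √(L² − r² sin²θ), so v = −rω sinθ·[1 + r cosθ/√(L² − r² sin²θ)].
With r = 0.0539 m, L = 0.2448 m, θ = 85.3°: √(L² − r² sin²θ) = 0.23883 m.
v = −0.0539·243.9·0.99664·[1 + 0.0539·0.08194/0.23883] = -13.342 m/s.
|v| = 13.342 m/s.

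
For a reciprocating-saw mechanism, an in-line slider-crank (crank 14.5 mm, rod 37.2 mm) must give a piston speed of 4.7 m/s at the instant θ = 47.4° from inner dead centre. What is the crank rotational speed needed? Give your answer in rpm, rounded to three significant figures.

3300

For an in-line slider-crank, |v_piston| = rω|sinθ|·[1 + r cosθ/√(L² − r² sin²θ)].
With r = 0.0145 m, L = 0.0372 m, θ = 47.4°: the bracketed kinematic factor |dx/dθ| = 0.013613 m.
ω = v/|dx/dθ| = 4.7/0.013613 = 345.26 rad/s.
N = 60ω/(2π) = 3297 rpm.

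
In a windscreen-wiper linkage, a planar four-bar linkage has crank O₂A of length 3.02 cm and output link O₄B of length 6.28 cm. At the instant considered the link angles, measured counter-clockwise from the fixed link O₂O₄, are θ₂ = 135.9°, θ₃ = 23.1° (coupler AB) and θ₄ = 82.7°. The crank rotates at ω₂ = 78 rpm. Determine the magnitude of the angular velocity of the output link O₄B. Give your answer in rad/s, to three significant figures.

4.20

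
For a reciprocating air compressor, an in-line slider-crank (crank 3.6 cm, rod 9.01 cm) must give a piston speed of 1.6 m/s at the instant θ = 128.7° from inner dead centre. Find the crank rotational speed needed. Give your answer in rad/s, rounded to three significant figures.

For an in-line slider-crank, |v_piston| = rω|sinθ|·[1 + r cosθ/√(L² − r² sin²θ)].
With r = 0.036 m, L = 0.0901 m, θ = 128.7°: the bracketed kinematic factor |dx/dθ| = 0.020708 m.
ω = v/|dx/dθ| = 1.6/0.020708 = 77.263 rad/s.

77.3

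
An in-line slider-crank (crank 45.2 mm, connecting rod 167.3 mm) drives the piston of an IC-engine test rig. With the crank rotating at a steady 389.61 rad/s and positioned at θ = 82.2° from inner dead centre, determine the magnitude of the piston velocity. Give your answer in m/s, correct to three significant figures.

18.1

ω = 389.6 rad/s
For an in-line slider-crank, x = r cosθ + √(L² − r² sin²θ), so v = −rω sinθ·[1 + r cosθ/√(L² − r² sin²θ)].
With r = 0.0452 m, L = 0.1673 m, θ = 82.2°: √(L² − r² sin²θ) = 0.1612 m.
v = −0.0452·389.6·0.99075·[1 + 0.0452·0.13572/0.1612] = -18.111 m/s.
|v| = 18.111 m/s.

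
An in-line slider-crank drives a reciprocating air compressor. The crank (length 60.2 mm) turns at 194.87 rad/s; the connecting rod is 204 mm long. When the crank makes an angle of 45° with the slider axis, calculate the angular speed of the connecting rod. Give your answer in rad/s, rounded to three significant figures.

41.6

ω = 194.9 rad/s
The rod makes angle φ with the slider axis where L sinφ = r sinθ; differentiating, L cosφ·φ̇ = r ω cosθ.
L cosφ = √(L² − r² sin²θ) = 0.19951 m.
|ω_rod| = r ω |cosθ| / √(L² − r² sin²θ) = 0.0602·194.9·0.70711/0.19951 = 41.578 rad/s.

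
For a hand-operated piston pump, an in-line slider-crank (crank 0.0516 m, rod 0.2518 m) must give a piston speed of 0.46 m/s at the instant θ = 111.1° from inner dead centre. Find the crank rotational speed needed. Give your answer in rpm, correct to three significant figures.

For an in-line slider-crank, |v_piston| = rω|sinθ|·[1 + r cosθ/√(L² − r² sin²θ)].
With r = 0.0516 m, L = 0.2518 m, θ = 111.1°: the bracketed kinematic factor |dx/dθ| = 0.044522 m.
ω = v/|dx/dθ| = 0.46/0.044522 = 10.332 rad/s.
N = 60ω/(2π) = 98.663 rpm.

98.7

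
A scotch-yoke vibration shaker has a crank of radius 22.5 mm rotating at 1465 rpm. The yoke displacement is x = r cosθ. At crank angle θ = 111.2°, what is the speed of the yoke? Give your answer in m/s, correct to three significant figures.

3.22

ω = 153.4 rad/s (from 1465 rpm).
x = r cosθ ⇒ ẋ = −rω sinθ.
|v| = rω|sinθ| = 0.0225·153.4·|sin 111.2°| = 3.2182 m/s.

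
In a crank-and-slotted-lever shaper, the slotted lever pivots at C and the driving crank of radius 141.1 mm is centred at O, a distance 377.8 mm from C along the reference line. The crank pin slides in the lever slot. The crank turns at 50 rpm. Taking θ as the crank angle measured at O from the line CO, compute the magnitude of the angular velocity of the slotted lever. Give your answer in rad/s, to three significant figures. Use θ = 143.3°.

ω = 5.236 rad/s (from 50 rpm).
Crank pin A relative to C: A = (d + r cosθ, r sinθ); lever angle φ = atan2(r sinθ, d + r cosθ).
Differentiating tanφ: φ̇ = rω(d cosθ + r)/(d² + r² + 2dr cosθ).
d² + r² + 2dr cosθ = |CA|² = 0.0771606 m²;  d cosθ + r = -0.16181 m.
|ω_lever| = |0.1411·5.236·-0.16181| / 0.0771606 = 1.5493 rad/s.

1.55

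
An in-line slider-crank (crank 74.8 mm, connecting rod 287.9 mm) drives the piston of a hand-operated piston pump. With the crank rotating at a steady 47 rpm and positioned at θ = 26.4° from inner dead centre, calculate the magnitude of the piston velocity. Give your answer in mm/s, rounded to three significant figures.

ω = 2π·47/60 = 4.922 rad/s
For an in-line slider-crank, x = r cosθ + √(L² − r² sin²θ), so v = −rω sinθ·[1 + r cosθ/√(L² − r² sin²θ)].
With r = 0.0748 m, L = 0.2879 m, θ = 26.4°: √(L² − r² sin²θ) = 0.28597 m.
v = −0.0748·4.922·0.44464·[1 + 0.0748·0.89571/0.28597] = -0.20204 m/s.
|v| = 0.20204 m/s = 202.04 mm/s.

202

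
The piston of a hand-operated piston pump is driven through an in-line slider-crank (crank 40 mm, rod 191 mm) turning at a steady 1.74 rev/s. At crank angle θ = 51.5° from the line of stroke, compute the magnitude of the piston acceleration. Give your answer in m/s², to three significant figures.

2.76

ω = 2π·1.74 = 10.93 rad/s
x(θ) = r cosθ + √(L² − r² sin²θ); with ω constant, a = ω²·d²x/dθ².
d²x/dθ² = −r cosθ − r²(cos2θ)/√u − r⁴ sin²2θ/(4u^{3/2}),  u = L² − r² sin²θ = 0.035501 m².
Substituting r = 0.04 m, L = 0.191 m, θ = 51.5°: d²x/dθ² = -0.023081 m.
a = ω²·d²x/dθ² = (10.93)²·(-0.023081) = -2.7588 m/s²;  |a| = 2.7588 m/s².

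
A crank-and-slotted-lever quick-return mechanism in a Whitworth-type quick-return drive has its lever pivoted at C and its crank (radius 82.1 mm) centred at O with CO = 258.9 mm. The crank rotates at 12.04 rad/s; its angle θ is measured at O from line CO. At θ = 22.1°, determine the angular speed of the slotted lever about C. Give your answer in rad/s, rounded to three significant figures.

ω = 12.04 rad/s
Crank pin A relative to C: A = (d + r cosθ, r sinθ); lever angle φ = atan2(r sinθ, d + r cosθ).
Differentiating tanφ: φ̇ = rω(d cosθ + r)/(d² + r² + 2dr cosθ).
d² + r² + 2dr cosθ = |CA|² = 0.113158 m²;  d cosθ + r = +0.32198 m.
|ω_lever| = |0.0821·12.04·+0.32198| / 0.113158 = 2.8126 rad/s.

2.81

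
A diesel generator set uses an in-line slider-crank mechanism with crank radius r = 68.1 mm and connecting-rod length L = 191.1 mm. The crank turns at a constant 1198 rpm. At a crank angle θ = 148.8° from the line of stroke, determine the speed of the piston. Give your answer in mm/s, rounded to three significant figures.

ω = 2π·1198/60 = 125.5 rad/s
For an in-line slider-crank, x = r cosθ + √(L² − r² sin²θ), so v = −rω sinθ·[1 + r cosθ/√(L² − r² sin²θ)].
With r = 0.0681 m, L = 0.1911 m, θ = 148.8°: √(L² − r² sin²θ) = 0.18782 m.
v = −0.0681·125.5·0.51803·[1 + 0.0681·-0.85536/0.18782] = -3.0531 m/s.
|v| = 3.0531 m/s = 3053.1 mm/s.

3050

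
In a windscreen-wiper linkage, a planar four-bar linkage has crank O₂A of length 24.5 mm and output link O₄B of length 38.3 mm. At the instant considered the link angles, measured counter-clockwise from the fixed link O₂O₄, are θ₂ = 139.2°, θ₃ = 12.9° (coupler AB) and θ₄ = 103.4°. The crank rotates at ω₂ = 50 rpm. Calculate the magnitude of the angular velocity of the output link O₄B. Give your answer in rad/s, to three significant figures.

2.70

ω₂ = 5.236 rad/s (from 50 rpm).
Differentiating the loop-closure r₂e^{iθ₂}+r₃e^{iθ₃}=r₁+r₄e^{iθ₄} gives r₂ω₂e^{iθ₂}+r₃ω₃e^{iθ₃}=r₄ω₄e^{iθ₄}.
Eliminating the other unknown: ω₄ = r₂ω₂ sin(θ₂−θ₃) / [r₄ sin(θ₄−θ₃)].
Numerator sine = +0.80593; denominator sine = +0.99996.
Result = 0.0245·5.236·(+0.80593) / (0.0383·(+0.99996)) = +2.6995 rad/s; magnitude 2.6995 rad/s.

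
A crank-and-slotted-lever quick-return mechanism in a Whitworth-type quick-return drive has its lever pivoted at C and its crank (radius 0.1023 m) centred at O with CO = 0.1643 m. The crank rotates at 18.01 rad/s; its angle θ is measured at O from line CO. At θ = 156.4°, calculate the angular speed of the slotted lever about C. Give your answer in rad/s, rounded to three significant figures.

ω = 18.01 rad/s
Crank pin A relative to C: A = (d + r cosθ, r sinθ); lever angle φ = atan2(r sinθ, d + r cosθ).
Differentiating tanφ: φ̇ = rω(d cosθ + r)/(d² + r² + 2dr cosθ).
d² + r² + 2dr cosθ = |CA|² = 0.00665553 m²;  d cosθ + r = -0.048258 m.
|ω_lever| = |0.1023·18.01·-0.048258| / 0.00665553 = 13.359 rad/s.

13.4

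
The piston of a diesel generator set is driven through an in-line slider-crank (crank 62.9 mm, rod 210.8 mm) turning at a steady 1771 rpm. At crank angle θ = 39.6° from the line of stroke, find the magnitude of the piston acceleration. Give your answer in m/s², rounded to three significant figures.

1800

ω = 2π·1771/60 = 185.5 rad/s
x(θ) = r cosθ + √(L² − r² sin²θ); with ω constant, a = ω²·d²x/dθ².
d²x/dθ² = −r cosθ − r²(cos2θ)/√u − r⁴ sin²2θ/(4u^{3/2}),  u = L² − r² sin²θ = 0.0428291 m².
Substituting r = 0.0629 m, L = 0.2108 m, θ = 39.6°: d²x/dθ² = -0.052474 m.
a = ω²·d²x/dθ² = (185.5)²·(-0.052474) = -1804.8 m/s²;  |a| = 1804.8 m/s².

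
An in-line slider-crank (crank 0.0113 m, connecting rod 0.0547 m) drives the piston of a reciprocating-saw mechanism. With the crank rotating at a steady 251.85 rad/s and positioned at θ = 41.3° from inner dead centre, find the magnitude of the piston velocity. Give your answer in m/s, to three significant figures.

ω = 251.8 rad/s
For an in-line slider-crank, x = r cosθ + √(L² − r² sin²θ), so v = −rω sinθ·[1 + r cosθ/√(L² − r² sin²θ)].
With r = 0.0113 m, L = 0.0547 m, θ = 41.3°: √(L² − r² sin²θ) = 0.054189 m.
v = −0.0113·251.8·0.66000·[1 + 0.0113·0.75126/0.054189] = -2.1726 m/s.
|v| = 2.1726 m/s.

2.17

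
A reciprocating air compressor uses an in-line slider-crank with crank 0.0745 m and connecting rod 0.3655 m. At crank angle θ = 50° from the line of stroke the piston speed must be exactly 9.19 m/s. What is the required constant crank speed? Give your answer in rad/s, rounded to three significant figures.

142

For an in-line slider-crank, |v_piston| = rω|sinθ|·[1 + r cosθ/√(L² − r² sin²θ)].
With r = 0.0745 m, L = 0.3655 m, θ = 50°: the bracketed kinematic factor |dx/dθ| = 0.06464 m.
ω = v/|dx/dθ| = 9.19/0.06464 = 142.17 rad/s.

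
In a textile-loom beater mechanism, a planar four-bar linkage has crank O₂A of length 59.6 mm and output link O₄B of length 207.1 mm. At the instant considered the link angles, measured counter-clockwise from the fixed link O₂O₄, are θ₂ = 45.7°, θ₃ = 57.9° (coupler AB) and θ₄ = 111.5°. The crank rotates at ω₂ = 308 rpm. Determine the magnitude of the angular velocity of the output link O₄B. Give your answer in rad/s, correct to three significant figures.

2.44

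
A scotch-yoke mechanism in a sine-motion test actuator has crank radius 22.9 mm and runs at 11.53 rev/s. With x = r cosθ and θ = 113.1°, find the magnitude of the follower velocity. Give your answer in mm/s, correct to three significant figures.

1530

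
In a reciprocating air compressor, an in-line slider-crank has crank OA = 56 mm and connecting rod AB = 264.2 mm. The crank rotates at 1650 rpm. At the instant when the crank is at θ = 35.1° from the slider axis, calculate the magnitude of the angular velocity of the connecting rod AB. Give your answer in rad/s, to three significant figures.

ω = 172.8 rad/s (converted from 1650 rpm).
The rod makes angle φ with the slider axis where L sinφ = r sinθ; differentiating, L cosφ·φ̇ = r ω cosθ.
L cosφ = √(L² − r² sin²θ) = 0.26223 m.
|ω_rod| = r ω |cosθ| / √(L² − r² sin²θ) = 0.056·172.8·0.81815/0.26223 = 30.189 rad/s.

30.2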